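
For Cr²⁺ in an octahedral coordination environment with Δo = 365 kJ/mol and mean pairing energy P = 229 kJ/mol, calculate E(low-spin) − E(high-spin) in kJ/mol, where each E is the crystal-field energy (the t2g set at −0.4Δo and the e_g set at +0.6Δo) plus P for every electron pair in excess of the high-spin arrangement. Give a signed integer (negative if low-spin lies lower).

Cr²⁺: group 6, so d-count = 6 − 2 = 4.
High-spin: t2g^3 e_g^1, CFSE = -0.6Δo = -219 kJ/mol.
Low-spin t2g^4 e_g^0 gives -1.6Δo = -584 kJ/mol, but forming 1 extra pair costs 1P = 229 kJ/mol, so E(LS) = -584 + 229 = -355 kJ/mol.
Thus E(LS) − E(HS) = -136 kJ/mol.

-136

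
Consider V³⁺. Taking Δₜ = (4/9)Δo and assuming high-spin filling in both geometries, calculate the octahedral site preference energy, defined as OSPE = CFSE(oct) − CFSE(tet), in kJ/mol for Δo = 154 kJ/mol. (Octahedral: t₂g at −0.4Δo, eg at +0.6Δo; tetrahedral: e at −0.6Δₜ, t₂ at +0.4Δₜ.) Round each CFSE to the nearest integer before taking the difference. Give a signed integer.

-41

V³⁺: group 5, so d-count = 5 − 3 = 2.
Octahedral high-spin t₂g² eg⁰: CFSE = -0.8 × 154 = -123 kJ/mol.
In a tetrahedral site the filling is e² t₂⁰: CFSE(tet) = -1.2Δₜ = -1.2 × (4/9)(154) = -82 kJ/mol.
OSPE = -123 − (-82) = -41 kJ/mol.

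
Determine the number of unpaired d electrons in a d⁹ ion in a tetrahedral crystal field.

1

Tetrahedral splitting is small, so the complex is high-spin.
Configuration: e^4 t2^5, giving 1 unpaired electron.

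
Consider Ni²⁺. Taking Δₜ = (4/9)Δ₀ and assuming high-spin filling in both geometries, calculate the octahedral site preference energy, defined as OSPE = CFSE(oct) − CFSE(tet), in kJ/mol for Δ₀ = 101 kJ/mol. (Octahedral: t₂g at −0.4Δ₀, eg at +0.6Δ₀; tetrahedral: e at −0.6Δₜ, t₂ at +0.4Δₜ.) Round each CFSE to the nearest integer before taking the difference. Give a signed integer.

Ni is in group 10, so Ni²⁺ is d⁸ (10 − 2 = 8).
In an octahedral site d⁸ (HS) is t2g^6 e_g^2, giving CFSE(oct) = -1.2Δ₀ = -121 kJ/mol.
Tetrahedral e^4 t2^4 gives -0.8Δₜ = -0.8 × (4/9) × 101 = -36 kJ/mol.
OSPE = -121 − (-36) = -85 kJ/mol.

-85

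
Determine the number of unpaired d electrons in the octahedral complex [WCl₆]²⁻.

Each Cl⁻ contributes -1; 6 × (-1) = -6. With overall charge -2, W is in the +4 oxidation state.
W⁴⁺: group 6, so d-count = 6 − 4 = 2.
Configuration: t₂g² eg⁰, giving 2 unpaired electrons.

2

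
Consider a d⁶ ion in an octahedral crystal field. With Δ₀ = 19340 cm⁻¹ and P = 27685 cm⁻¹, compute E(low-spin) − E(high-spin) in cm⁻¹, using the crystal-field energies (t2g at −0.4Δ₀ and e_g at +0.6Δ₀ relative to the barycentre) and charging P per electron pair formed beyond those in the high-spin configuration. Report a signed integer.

16690

High-spin d⁶ fills as t2g^4 e_g^2 with CFSE 4(−0.4) + 2(+0.6) = -0.4Δ₀ = -7736 cm⁻¹.
For low-spin the configuration is t2g^6 e_g^0: orbital energy -2.4 × 19340 = -46416 cm⁻¹, and 2 additional pairs relative to high-spin add 55370 cm⁻¹, giving 8954 cm⁻¹.
E(LS) − E(HS) = 8954 − (-7736) = 16690 cm⁻¹.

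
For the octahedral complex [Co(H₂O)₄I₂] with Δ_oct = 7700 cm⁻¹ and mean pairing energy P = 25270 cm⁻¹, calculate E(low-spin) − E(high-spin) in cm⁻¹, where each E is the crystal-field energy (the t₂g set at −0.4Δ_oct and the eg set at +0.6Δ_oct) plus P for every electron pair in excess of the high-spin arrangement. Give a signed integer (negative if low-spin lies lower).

17570

Ligand charges: 4×(+0) from H₂O and 2×(-1) from I⁻ sum to -2; with overall charge +0, Co is +2.
Co sits in group 9; removing 2 electrons leaves Co²⁺ with 9 − 2 = 7 d electrons.
In the high-spin limit (t₂g⁵ eg²) the orbital term is -0.8Δ_oct = -6160 cm⁻¹, with no excess pairing.
Low-spin: t₂g⁶ eg¹, orbital CFSE = -1.8Δ_oct = -13860 cm⁻¹; plus 1 excess pair × P = +25270 cm⁻¹; total 11410 cm⁻¹.
E(LS) − E(HS) = 11410 − (-6160) = 17570 cm⁻¹.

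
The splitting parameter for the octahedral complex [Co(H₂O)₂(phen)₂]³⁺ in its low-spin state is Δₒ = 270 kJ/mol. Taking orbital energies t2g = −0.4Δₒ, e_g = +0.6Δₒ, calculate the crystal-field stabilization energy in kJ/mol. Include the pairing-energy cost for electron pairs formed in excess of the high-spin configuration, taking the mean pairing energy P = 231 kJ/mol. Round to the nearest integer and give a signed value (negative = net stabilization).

Ligand charges: 2×(+0) from H₂O and 2×(+0) from phen sum to +0; with overall charge +3, Co is +3.
Co sits in group 9; removing 3 electrons leaves Co³⁺ with 9 − 3 = 6 d electrons.
Configuration: t2g^6 e_g^0.
CFSE(orbital) = 6×(-0.4Δₒ) + 0×(0.6Δₒ) = -2.4Δₒ; with Δₒ = 270 kJ/mol that is -648 kJ/mol.
Relative to high-spin t2g^4 e_g^2 (1 paired), the low-spin configuration has 2 additional pairs, contributing +2 × 231 = +462 kJ/mol.
Combining: -648 + 462 = -186 kJ/mol.

-186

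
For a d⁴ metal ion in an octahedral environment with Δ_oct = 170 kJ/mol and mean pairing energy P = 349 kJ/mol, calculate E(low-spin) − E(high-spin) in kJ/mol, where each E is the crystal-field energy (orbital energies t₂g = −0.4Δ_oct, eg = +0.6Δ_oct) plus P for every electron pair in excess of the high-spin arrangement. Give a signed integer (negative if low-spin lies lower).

179

In the high-spin limit (t₂g³ eg¹) the orbital term is -0.6Δ_oct = -102 kJ/mol, with no excess pairing.
Low-spin: t₂g⁴ eg⁰, orbital CFSE = -1.6Δ_oct = -272 kJ/mol; plus 1 excess pair × P = +349 kJ/mol; total 77 kJ/mol.
Thus E(LS) − E(HS) = 179 kJ/mol.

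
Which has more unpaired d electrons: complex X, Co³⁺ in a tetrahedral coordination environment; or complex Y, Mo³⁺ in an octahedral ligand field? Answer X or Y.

X: Co sits in group 9; removing 3 electrons leaves Co³⁺ with 9 − 3 = 6 d electrons; Tetrahedral splitting is small, so the complex is high-spin; e³ t₂³ → 4 unpaired.
Y: Mo sits in group 6; removing 3 electrons leaves Mo³⁺ with 6 − 3 = 3 d electrons; For octahedral d³ the high- and low-spin configurations coincide; t₂g³ eg⁰ → 3 unpaired.
So X has more unpaired electrons.

X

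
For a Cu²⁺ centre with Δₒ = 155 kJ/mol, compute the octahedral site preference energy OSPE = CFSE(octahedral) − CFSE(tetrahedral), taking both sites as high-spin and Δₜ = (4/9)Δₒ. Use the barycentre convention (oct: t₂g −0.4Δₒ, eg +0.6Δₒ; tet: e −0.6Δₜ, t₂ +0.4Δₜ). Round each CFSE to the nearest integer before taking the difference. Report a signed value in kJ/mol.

Group 11 minus oxidation state +2 gives a d⁹ configuration for Cu²⁺.
In an octahedral site d⁹ (HS) is t2g^6 e_g^3, giving CFSE(oct) = -0.6Δₒ = -93 kJ/mol.
In a tetrahedral site the filling is e^4 t2^5: CFSE(tet) = -0.4Δₜ = -0.4 × (4/9)(155) = -28 kJ/mol.
OSPE = CFSE(oct) − CFSE(tet) = -93 − (-28) = -65 kJ/mol.

-65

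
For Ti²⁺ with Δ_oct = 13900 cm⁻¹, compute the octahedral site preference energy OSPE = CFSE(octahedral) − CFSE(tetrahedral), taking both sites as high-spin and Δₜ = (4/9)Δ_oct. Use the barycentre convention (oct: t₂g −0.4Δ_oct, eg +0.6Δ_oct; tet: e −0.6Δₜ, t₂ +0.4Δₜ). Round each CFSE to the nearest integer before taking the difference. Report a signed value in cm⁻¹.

-3707

Group 4 minus oxidation state +2 gives a d² configuration for Ti²⁺.
In an octahedral site d² (HS) is t₂g² eg⁰, giving CFSE(oct) = -0.8Δ_oct = -11120 cm⁻¹.
Tetrahedral e² t₂⁰ gives -1.2Δₜ = -1.2 × (4/9) × 13900 = -7413 cm⁻¹.
Subtracting, OSPE = -11120 − (-7413) = -3707 cm⁻¹.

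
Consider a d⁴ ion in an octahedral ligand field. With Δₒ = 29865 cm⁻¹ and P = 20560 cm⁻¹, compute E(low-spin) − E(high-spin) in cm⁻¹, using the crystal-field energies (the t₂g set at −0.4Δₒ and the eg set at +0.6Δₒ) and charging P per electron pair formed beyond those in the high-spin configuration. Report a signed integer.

-9305

In the high-spin limit (t₂g³ eg¹) the orbital term is -0.6Δₒ = -17919 cm⁻¹, with no excess pairing.
For low-spin the configuration is t₂g⁴ eg⁰: orbital energy -1.6 × 29865 = -47784 cm⁻¹, and 1 additional pair relative to high-spin adds 20560 cm⁻¹, giving -27224 cm⁻¹.
Thus E(LS) − E(HS) = -9305 cm⁻¹.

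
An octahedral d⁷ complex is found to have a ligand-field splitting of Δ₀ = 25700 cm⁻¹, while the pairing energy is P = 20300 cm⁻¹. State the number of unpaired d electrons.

Δ₀ > P, so pairing is preferred: the ground state is low-spin.
Filling d⁷ accordingly: t₂g⁶ eg¹.
Unpaired electrons: 1.

1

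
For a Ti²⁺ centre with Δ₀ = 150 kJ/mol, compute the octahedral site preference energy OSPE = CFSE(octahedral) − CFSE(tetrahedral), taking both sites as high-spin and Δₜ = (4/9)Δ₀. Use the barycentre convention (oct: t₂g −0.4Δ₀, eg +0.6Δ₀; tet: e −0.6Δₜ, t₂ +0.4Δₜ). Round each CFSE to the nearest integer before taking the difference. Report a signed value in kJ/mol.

Ti²⁺: group 4, so d-count = 4 − 2 = 2.
In an octahedral site d² (HS) is t2g^2 e_g^0, giving CFSE(oct) = -0.8Δ₀ = -120 kJ/mol.
Tetrahedral e^2 t2^0 gives -1.2Δₜ = -1.2 × (4/9) × 150 = -80 kJ/mol.
OSPE = -120 − (-80) = -40 kJ/mol.

-40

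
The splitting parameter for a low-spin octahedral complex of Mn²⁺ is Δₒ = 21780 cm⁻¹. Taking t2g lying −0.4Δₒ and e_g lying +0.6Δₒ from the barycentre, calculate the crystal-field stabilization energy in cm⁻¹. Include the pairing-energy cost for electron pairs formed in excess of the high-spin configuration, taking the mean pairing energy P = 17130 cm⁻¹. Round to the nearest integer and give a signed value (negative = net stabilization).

-9300

Mn²⁺: group 7, so d-count = 7 − 2 = 5.
Configuration: t2g^5 e_g^0.
CFSE(orbital) = 5×(-0.4Δₒ) + 0×(0.6Δₒ) = -2.0Δₒ; with Δₒ = 21780 cm⁻¹ that is -43560 cm⁻¹.
High-spin d⁵ would be t2g^3 e_g^2 with 0 pairs; low-spin has 2, so 2 excess pairs cost +2P = +34260 cm⁻¹.
Combining: -43560 + 34260 = -9300 cm⁻¹.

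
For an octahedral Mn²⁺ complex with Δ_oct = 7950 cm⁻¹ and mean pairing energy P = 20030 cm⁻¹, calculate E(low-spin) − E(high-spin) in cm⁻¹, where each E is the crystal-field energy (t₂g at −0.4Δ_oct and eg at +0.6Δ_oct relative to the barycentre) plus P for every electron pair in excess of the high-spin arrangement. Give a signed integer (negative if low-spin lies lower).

Group 7 minus oxidation state +2 gives a d⁵ configuration for Mn²⁺.
High-spin: t₂g³ eg², CFSE = 0.0Δ_oct = 0 cm⁻¹.
Low-spin: t₂g⁵ eg⁰, orbital CFSE = -2.0Δ_oct = -15900 cm⁻¹; plus 2 excess pairs × P = +40060 cm⁻¹; total 24160 cm⁻¹.
Thus E(LS) − E(HS) = 24160 cm⁻¹.

24160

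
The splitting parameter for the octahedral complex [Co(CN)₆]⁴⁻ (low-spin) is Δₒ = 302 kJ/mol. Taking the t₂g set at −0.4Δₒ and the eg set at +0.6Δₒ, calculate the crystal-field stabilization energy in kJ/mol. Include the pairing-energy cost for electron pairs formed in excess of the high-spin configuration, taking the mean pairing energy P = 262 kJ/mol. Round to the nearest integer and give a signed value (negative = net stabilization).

Each CN⁻ contributes -1; 6 × (-1) = -6. With overall charge -4, Co is in the +2 oxidation state.
Co is in group 9, so Co²⁺ is d⁷ (9 − 2 = 7).
Electron filling gives t₂g⁶ eg¹.
The orbital stabilization is -1.8Δₒ = -1.8 × 302 = -544 kJ/mol.
High-spin d⁷ would be t₂g⁵ eg² with 2 pairs; low-spin has 3, so 1 excess pair costs +1P = +262 kJ/mol.
Combining: -544 + 262 = -282 kJ/mol.

-282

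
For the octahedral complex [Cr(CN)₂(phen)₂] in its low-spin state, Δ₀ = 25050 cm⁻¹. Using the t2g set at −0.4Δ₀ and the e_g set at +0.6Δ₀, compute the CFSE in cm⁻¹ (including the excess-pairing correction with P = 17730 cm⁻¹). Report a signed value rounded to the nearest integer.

Ligand charges: 2×(-1) from CN⁻ and 2×(+0) from phen sum to -2; with overall charge +0, Cr is +2.
Group 6 minus oxidation state +2 gives a d⁴ configuration for Cr²⁺.
The d⁴ electrons fill as t2g^4 e_g^0.
Orbital CFSE = 4(-0.4) + 0(0.6) = -1.6Δ₀ = -1.6 × 25050 = -40080 cm⁻¹.
Pairing penalty: 1 pair vs 0 in the high-spin reference → 1 extra × P = 17730 cm⁻¹.
Combining: -40080 + 17730 = -22350 cm⁻¹.

-22350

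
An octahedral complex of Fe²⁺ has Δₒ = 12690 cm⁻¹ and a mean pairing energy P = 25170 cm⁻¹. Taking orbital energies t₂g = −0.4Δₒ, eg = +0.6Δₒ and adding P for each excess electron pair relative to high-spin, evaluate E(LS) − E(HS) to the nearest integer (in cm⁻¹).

24960

Fe²⁺: group 8, so d-count = 8 − 2 = 6.
In the high-spin limit (t₂g⁴ eg²) the orbital term is -0.4Δₒ = -5076 cm⁻¹, with no excess pairing.
Low-spin: t₂g⁶ eg⁰, orbital CFSE = -2.4Δₒ = -30456 cm⁻¹; plus 2 excess pairs × P = +50340 cm⁻¹; total 19884 cm⁻¹.
E(LS) − E(HS) = 19884 − (-5076) = 24960 cm⁻¹.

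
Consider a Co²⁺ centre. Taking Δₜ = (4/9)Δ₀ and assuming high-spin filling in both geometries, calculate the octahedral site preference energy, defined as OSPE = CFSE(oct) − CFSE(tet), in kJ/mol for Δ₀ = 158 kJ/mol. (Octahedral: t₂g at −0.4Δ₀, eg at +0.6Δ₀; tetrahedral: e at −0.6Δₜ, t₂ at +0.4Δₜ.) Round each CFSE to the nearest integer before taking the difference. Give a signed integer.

Co²⁺: group 9, so d-count = 9 − 2 = 7.
In an octahedral site d⁷ (HS) is t₂g⁵ eg², giving CFSE(oct) = -0.8Δ₀ = -126 kJ/mol.
Tetrahedral e⁴ t₂³ gives -1.2Δₜ = -1.2 × (4/9) × 158 = -84 kJ/mol.
Subtracting, OSPE = -126 − (-84) = -42 kJ/mol.

-42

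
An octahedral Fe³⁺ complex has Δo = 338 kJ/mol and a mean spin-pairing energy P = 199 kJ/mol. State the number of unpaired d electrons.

1

Fe is in group 8, so Fe³⁺ is d⁵ (8 − 3 = 5).
Here Δo > P (338 > 199), so the low-spin state is favoured.
Configuration: t2g^5 e_g^0.
Unpaired electrons: 1.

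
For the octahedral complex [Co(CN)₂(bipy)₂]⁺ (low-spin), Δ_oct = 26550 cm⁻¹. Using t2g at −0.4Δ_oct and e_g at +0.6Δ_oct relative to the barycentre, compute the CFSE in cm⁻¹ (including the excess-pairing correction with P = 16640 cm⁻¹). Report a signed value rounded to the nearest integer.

-30440

Ligand charges: 2×(-1) from CN⁻ and 2×(+0) from bipy sum to -2; with overall charge +1, Co is +3.
Co³⁺: group 9, so d-count = 9 − 3 = 6.
Configuration: t2g^6 e_g^0.
Orbital CFSE = 6(-0.4) + 0(0.6) = -2.4Δ_oct = -2.4 × 26550 = -63720 cm⁻¹.
High-spin d⁶ would be t2g^4 e_g^2 with 1 pair; low-spin has 3, so 2 excess pairs cost +2P = +33280 cm⁻¹.
Combining: -63720 + 33280 = -30440 cm⁻¹.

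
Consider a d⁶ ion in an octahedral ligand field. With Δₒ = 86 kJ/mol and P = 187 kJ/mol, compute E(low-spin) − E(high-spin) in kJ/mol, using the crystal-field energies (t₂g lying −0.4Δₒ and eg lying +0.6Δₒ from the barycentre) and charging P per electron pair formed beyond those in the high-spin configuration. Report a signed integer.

High-spin d⁶ fills as t₂g⁴ eg² with CFSE 4(−0.4) + 2(+0.6) = -0.4Δₒ = -34 kJ/mol.
Low-spin: t₂g⁶ eg⁰, orbital CFSE = -2.4Δₒ = -206 kJ/mol; plus 2 excess pairs × P = +374 kJ/mol; total 168 kJ/mol.
E(LS) − E(HS) = 168 − (-34) = 202 kJ/mol.

202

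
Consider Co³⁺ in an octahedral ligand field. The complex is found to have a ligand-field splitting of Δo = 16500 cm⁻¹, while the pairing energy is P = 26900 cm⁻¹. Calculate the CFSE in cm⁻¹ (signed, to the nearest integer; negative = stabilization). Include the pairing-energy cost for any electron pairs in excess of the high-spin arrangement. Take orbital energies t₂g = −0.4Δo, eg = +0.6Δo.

-6600

Group 9 minus oxidation state +3 gives a d⁶ configuration for Co³⁺.
Since Δo = 16500 cm⁻¹ < P = 26900 cm⁻¹, the complex adopts the high-spin configuration.
Configuration: t₂g⁴ eg².
Orbital CFSE = -0.4Δo = -0.4 × 16500 = -6600 cm⁻¹.
High-spin has no excess pairs, so no pairing correction applies.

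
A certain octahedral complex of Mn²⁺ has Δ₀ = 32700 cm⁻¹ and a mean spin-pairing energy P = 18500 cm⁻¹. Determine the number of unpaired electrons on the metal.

Mn²⁺: group 7, so d-count = 7 − 2 = 5.
Δ₀ > P, so pairing is preferred: the ground state is low-spin.
That gives t2g^5 e_g^0.
Unpaired electrons: 1.

1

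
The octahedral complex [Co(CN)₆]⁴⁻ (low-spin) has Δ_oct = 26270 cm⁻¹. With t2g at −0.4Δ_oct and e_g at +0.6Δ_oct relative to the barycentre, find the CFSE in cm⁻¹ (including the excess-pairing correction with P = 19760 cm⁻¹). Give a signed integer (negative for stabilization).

-27526

Each CN⁻ contributes -1; 6 × (-1) = -6. With overall charge -4, Co is in the +2 oxidation state.
Co is in group 9, so Co²⁺ is d⁷ (9 − 2 = 7).
The d⁷ electrons fill as t2g^6 e_g^1.
The orbital stabilization is -1.8Δ_oct = -1.8 × 26270 = -47286 cm⁻¹.
High-spin d⁷ would be t2g^5 e_g^2 with 2 pairs; low-spin has 3, so 1 excess pair costs +1P = +19760 cm⁻¹.
Net CFSE = -47286 + 19760 = -27526 cm⁻¹.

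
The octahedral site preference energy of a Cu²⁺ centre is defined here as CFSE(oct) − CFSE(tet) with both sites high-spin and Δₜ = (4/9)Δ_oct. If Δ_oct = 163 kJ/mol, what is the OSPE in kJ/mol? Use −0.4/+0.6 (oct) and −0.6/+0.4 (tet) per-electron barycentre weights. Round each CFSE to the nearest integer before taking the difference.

-69

Cu sits in group 11; removing 2 electrons leaves Cu²⁺ with 11 − 2 = 9 d electrons.
Octahedral high-spin t₂g⁶ eg³: CFSE = -0.6 × 163 = -98 kJ/mol.
In a tetrahedral site the filling is e⁴ t₂⁵: CFSE(tet) = -0.4Δₜ = -0.4 × (4/9)(163) = -29 kJ/mol.
OSPE = CFSE(oct) − CFSE(tet) = -98 − (-29) = -69 kJ/mol.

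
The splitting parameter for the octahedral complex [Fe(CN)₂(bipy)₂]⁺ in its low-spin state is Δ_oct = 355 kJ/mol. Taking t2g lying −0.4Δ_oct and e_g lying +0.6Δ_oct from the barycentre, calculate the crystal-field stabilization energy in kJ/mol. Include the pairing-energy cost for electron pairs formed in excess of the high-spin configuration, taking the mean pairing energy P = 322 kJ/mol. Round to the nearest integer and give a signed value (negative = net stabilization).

Ligand charges: 2×(-1) from CN⁻ and 2×(+0) from bipy sum to -2; with overall charge +1, Fe is +3.
Fe sits in group 8; removing 3 electrons leaves Fe³⁺ with 8 − 3 = 5 d electrons.
Configuration: t2g^5 e_g^0.
CFSE(orbital) = 5×(-0.4Δ_oct) + 0×(0.6Δ_oct) = -2.0Δ_oct; with Δ_oct = 355 kJ/mol that is -710 kJ/mol.
Pairing penalty: 2 pairs vs 0 in the high-spin reference → 2 extra × P = 644 kJ/mol.
Overall CFSE = -710 + 644 = -66 kJ/mol.

-66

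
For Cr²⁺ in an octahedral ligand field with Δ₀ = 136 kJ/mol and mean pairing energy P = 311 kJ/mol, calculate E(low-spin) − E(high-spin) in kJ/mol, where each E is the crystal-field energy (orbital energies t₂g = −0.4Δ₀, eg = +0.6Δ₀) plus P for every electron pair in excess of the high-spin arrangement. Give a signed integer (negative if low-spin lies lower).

Cr²⁺: group 6, so d-count = 6 − 2 = 4.
High-spin: t₂g³ eg¹, CFSE = -0.6Δ₀ = -82 kJ/mol.
Low-spin: t₂g⁴ eg⁰, orbital CFSE = -1.6Δ₀ = -218 kJ/mol; plus 1 excess pair × P = +311 kJ/mol; total 93 kJ/mol.
Thus E(LS) − E(HS) = 175 kJ/mol.

175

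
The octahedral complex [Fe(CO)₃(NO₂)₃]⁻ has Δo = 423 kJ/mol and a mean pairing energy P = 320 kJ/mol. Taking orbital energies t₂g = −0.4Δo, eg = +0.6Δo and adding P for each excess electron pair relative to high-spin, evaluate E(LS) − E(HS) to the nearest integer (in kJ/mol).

Ligand charges: 3×(+0) from CO and 3×(-1) from NO₂⁻ sum to -3; with overall charge -1, Fe is +2.
Fe²⁺: group 8, so d-count = 8 − 2 = 6.
High-spin: t₂g⁴ eg², CFSE = -0.4Δo = -169 kJ/mol.
For low-spin the configuration is t₂g⁶ eg⁰: orbital energy -2.4 × 423 = -1015 kJ/mol, and 2 additional pairs relative to high-spin add 640 kJ/mol, giving -375 kJ/mol.
E(LS) − E(HS) = -375 − (-169) = -206 kJ/mol.

-206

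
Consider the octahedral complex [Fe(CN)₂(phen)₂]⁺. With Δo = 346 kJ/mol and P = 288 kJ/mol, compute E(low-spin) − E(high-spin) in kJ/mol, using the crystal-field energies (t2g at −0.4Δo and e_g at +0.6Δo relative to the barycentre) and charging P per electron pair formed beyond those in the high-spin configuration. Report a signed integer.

Ligand charges: 2×(-1) from CN⁻ and 2×(+0) from phen sum to -2; with overall charge +1, Fe is +3.
Group 8 minus oxidation state +3 gives a d⁵ configuration for Fe³⁺.
In the high-spin limit (t2g^3 e_g^2) the orbital term is 0.0Δo = 0 kJ/mol, with no excess pairing.
Low-spin t2g^5 e_g^0 gives -2.0Δo = -692 kJ/mol, but forming 2 extra pairs costs 2P = 576 kJ/mol, so E(LS) = -692 + 576 = -116 kJ/mol.
Thus E(LS) − E(HS) = -116 kJ/mol.

-116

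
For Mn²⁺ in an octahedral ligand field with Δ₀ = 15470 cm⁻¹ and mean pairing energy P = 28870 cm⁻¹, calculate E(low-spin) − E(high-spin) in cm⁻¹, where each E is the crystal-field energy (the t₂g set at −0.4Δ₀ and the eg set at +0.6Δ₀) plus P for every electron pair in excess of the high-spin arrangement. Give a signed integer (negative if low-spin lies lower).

26800

Mn sits in group 7; removing 2 electrons leaves Mn²⁺ with 7 − 2 = 5 d electrons.
High-spin d⁵ fills as t₂g³ eg² with CFSE 3(−0.4) + 2(+0.6) = 0.0Δ₀ = 0 cm⁻¹.
Low-spin t₂g⁵ eg⁰ gives -2.0Δ₀ = -30940 cm⁻¹, but forming 2 extra pairs costs 2P = 57740 cm⁻¹, so E(LS) = -30940 + 57740 = 26800 cm⁻¹.
The difference is 26800 − (0) = 26800 cm⁻¹, so high-spin lies lower.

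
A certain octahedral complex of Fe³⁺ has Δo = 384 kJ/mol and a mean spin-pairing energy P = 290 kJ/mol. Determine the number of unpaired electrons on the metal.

1

Fe sits in group 8; removing 3 electrons leaves Fe³⁺ with 8 − 3 = 5 d electrons.
Since Δo = 384 kJ/mol > P = 290 kJ/mol, the complex adopts the low-spin configuration.
Filling d⁵ accordingly: t₂g⁵ eg⁰.
Unpaired electrons: 1.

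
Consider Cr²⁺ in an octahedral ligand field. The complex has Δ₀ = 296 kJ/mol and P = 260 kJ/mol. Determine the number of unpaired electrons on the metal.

2

Cr sits in group 6; removing 2 electrons leaves Cr²⁺ with 6 − 2 = 4 d electrons.
With Δ₀ > P the complex is low-spin.
Filling d⁴ accordingly: t₂g⁴ eg⁰.
Unpaired electrons: 2.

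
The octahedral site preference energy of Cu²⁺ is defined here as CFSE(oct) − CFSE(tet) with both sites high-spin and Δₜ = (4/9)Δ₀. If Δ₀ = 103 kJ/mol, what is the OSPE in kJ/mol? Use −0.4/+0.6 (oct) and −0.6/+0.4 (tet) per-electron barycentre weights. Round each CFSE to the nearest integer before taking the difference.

Cu sits in group 11; removing 2 electrons leaves Cu²⁺ with 11 − 2 = 9 d electrons.
Octahedral (high-spin): t₂g⁶ eg³, CFSE = 6(−0.4) + 3(+0.6) = -0.6Δ₀ = -0.6 × 103 = -62 kJ/mol.
In a tetrahedral site the filling is e⁴ t₂⁵: CFSE(tet) = -0.4Δₜ = -0.4 × (4/9)(103) = -18 kJ/mol.
Subtracting, OSPE = -62 − (-18) = -44 kJ/mol.

-44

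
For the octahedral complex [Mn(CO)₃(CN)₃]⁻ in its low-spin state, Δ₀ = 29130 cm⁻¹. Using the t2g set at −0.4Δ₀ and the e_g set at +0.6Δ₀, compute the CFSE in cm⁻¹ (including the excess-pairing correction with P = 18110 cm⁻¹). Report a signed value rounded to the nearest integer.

-22040

Ligand charges: 3×(+0) from CO and 3×(-1) from CN⁻ sum to -3; with overall charge -1, Mn is +2.
Group 7 minus oxidation state +2 gives a d⁵ configuration for Mn²⁺.
The d⁵ electrons fill as t2g^5 e_g^0.
CFSE(orbital) = 5×(-0.4Δ₀) + 0×(0.6Δ₀) = -2.0Δ₀; with Δ₀ = 29130 cm⁻¹ that is -58260 cm⁻¹.
Relative to high-spin t2g^3 e_g^2 (0 paired), the low-spin configuration has 2 additional pairs, contributing +2 × 18110 = +36220 cm⁻¹.
Overall CFSE = -58260 + 36220 = -22040 cm⁻¹.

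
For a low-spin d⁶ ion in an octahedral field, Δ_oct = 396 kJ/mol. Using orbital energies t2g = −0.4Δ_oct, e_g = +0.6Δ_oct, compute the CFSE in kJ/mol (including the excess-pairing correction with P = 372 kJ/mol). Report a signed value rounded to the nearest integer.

-206

Configuration: t2g^6 e_g^0.
CFSE(orbital) = 6×(-0.4Δ_oct) + 0×(0.6Δ_oct) = -2.4Δ_oct; with Δ_oct = 396 kJ/mol that is -950 kJ/mol.
Relative to high-spin t2g^4 e_g^2 (1 paired), the low-spin configuration has 2 additional pairs, contributing +2 × 372 = +744 kJ/mol.
Net CFSE = -950 + 744 = -206 kJ/mol.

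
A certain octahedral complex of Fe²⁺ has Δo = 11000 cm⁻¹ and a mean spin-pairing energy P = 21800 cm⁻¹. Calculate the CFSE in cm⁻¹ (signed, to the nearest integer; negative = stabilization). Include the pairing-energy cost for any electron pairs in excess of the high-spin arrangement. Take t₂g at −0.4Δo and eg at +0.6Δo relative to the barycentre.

Group 8 minus oxidation state +2 gives a d⁶ configuration for Fe²⁺.
Δo < P, so pairing is avoided: the ground state is high-spin.
That gives t₂g⁴ eg².
Orbital CFSE = -0.4Δo = -0.4 × 11000 = -4400 cm⁻¹.
High-spin has no excess pairs, so no pairing correction applies.

-4400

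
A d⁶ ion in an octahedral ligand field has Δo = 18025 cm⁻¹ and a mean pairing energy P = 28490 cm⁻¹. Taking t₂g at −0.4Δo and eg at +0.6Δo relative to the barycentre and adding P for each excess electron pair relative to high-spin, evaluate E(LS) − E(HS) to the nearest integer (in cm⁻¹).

In the high-spin limit (t₂g⁴ eg²) the orbital term is -0.4Δo = -7210 cm⁻¹, with no excess pairing.
For low-spin the configuration is t₂g⁶ eg⁰: orbital energy -2.4 × 18025 = -43260 cm⁻¹, and 2 additional pairs relative to high-spin add 56980 cm⁻¹, giving 13720 cm⁻¹.
Thus E(LS) − E(HS) = 20930 cm⁻¹.

20930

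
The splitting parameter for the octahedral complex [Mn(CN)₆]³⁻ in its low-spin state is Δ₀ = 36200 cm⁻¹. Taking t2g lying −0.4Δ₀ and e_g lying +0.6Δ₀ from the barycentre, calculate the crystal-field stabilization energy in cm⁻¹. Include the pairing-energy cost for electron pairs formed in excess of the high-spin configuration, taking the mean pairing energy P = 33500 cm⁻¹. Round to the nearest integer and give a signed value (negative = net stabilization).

-24420

Each CN⁻ contributes -1; 6 × (-1) = -6. With overall charge -3, Mn is in the +3 oxidation state.
Group 7 minus oxidation state +3 gives a d⁴ configuration for Mn³⁺.
Configuration: t2g^4 e_g^0.
CFSE(orbital) = 4×(-0.4Δ₀) + 0×(0.6Δ₀) = -1.6Δ₀; with Δ₀ = 36200 cm⁻¹ that is -57920 cm⁻¹.
Relative to high-spin t2g^3 e_g^1 (0 paired), the low-spin configuration has 1 additional pair, contributing +1 × 33500 = +33500 cm⁻¹.
Net CFSE = -57920 + 33500 = -24420 cm⁻¹.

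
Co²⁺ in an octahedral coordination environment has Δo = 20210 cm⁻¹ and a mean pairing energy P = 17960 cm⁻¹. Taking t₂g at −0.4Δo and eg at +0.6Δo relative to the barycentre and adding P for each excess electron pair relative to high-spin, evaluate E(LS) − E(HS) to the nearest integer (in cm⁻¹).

-2250

Co sits in group 9; removing 2 electrons leaves Co²⁺ with 9 − 2 = 7 d electrons.
In the high-spin limit (t₂g⁵ eg²) the orbital term is -0.8Δo = -16168 cm⁻¹, with no excess pairing.
Low-spin: t₂g⁶ eg¹, orbital CFSE = -1.8Δo = -36378 cm⁻¹; plus 1 excess pair × P = +17960 cm⁻¹; total -18418 cm⁻¹.
E(LS) − E(HS) = -18418 − (-16168) = -2250 cm⁻¹.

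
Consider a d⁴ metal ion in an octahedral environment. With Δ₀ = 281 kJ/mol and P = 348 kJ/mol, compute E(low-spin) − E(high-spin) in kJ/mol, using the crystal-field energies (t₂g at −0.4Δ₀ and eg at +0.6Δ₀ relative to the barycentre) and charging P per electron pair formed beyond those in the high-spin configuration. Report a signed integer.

High-spin: t₂g³ eg¹, CFSE = -0.6Δ₀ = -169 kJ/mol.
For low-spin the configuration is t₂g⁴ eg⁰: orbital energy -1.6 × 281 = -450 kJ/mol, and 1 additional pair relative to high-spin adds 348 kJ/mol, giving -102 kJ/mol.
The difference is -102 − (-169) = 67 kJ/mol, so high-spin lies lower.

67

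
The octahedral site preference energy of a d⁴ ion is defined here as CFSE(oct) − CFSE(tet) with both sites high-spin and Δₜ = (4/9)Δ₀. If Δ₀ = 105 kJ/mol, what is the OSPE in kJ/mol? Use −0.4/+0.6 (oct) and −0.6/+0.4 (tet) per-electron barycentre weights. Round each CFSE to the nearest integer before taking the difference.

Octahedral high-spin t₂g³ eg¹: CFSE = -0.6 × 105 = -63 kJ/mol.
In a tetrahedral site the filling is e² t₂²: CFSE(tet) = -0.4Δₜ = -0.4 × (4/9)(105) = -19 kJ/mol.
Subtracting, OSPE = -63 − (-19) = -44 kJ/mol.

-44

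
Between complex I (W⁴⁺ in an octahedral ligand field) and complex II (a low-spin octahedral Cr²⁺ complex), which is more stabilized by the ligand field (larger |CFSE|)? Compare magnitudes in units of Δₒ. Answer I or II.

I: W⁴⁺: group 6, so d-count = 6 − 4 = 2; t₂g² eg⁰, CFSE = -0.8Δₒ.
II: Cr is in group 6, so Cr²⁺ is d⁴ (6 − 2 = 4); t₂g⁴ eg⁰, CFSE = -1.6Δₒ.
So II has the larger |CFSE|.

II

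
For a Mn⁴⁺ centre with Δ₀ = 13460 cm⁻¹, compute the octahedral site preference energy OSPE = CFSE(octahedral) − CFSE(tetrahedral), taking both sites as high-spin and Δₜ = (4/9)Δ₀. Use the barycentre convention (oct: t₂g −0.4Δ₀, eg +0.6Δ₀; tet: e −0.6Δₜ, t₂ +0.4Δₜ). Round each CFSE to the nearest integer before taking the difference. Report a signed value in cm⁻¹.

Mn is in group 7, so Mn⁴⁺ is d³ (7 − 4 = 3).
Octahedral high-spin t2g^3 e_g^0: CFSE = -1.2 × 13460 = -16152 cm⁻¹.
Tetrahedral: e^2 t2^1, CFSE = 2(−0.6) + 1(+0.4) = -0.8Δₜ = -0.8 × (4/9) × 13460 = -4786 cm⁻¹.
OSPE = CFSE(oct) − CFSE(tet) = -16152 − (-4786) = -11366 cm⁻¹.

-11366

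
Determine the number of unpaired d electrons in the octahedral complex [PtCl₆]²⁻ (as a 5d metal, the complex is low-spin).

Each Cl⁻ contributes -1; 6 × (-1) = -6. With overall charge -2, Pt is in the +4 oxidation state.
Pt⁴⁺: group 10, so d-count = 10 − 4 = 6.
Configuration: t2g^6 e_g^0, giving 0 unpaired electrons.

0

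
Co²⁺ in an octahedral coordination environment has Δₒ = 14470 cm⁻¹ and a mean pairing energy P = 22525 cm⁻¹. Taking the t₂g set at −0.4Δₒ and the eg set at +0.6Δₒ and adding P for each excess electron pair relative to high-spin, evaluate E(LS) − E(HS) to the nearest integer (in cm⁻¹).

8055

Group 9 minus oxidation state +2 gives a d⁷ configuration for Co²⁺.
High-spin: t₂g⁵ eg², CFSE = -0.8Δₒ = -11576 cm⁻¹.
Low-spin: t₂g⁶ eg¹, orbital CFSE = -1.8Δₒ = -26046 cm⁻¹; plus 1 excess pair × P = +22525 cm⁻¹; total -3521 cm⁻¹.
E(LS) − E(HS) = -3521 − (-11576) = 8055 cm⁻¹.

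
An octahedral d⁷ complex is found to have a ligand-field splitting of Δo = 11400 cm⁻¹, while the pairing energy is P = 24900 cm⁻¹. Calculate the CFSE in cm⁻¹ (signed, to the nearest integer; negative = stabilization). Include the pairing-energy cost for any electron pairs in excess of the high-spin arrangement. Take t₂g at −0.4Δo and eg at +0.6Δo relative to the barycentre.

-9120

With Δo < P the complex is high-spin.
Configuration: t₂g⁵ eg².
Orbital CFSE = -0.8Δo = -0.8 × 11400 = -9120 cm⁻¹.
High-spin has no excess pairs, so no pairing correction applies.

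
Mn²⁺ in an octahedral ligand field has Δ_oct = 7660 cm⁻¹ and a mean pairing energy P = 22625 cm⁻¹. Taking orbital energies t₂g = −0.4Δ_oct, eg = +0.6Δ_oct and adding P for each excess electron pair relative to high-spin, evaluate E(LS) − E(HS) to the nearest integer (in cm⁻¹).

29930

Mn sits in group 7; removing 2 electrons leaves Mn²⁺ with 7 − 2 = 5 d electrons.
High-spin: t₂g³ eg², CFSE = 0.0Δ_oct = 0 cm⁻¹.
For low-spin the configuration is t₂g⁵ eg⁰: orbital energy -2.0 × 7660 = -15320 cm⁻¹, and 2 additional pairs relative to high-spin add 45250 cm⁻¹, giving 29930 cm⁻¹.
The difference is 29930 − (0) = 29930 cm⁻¹, so high-spin lies lower.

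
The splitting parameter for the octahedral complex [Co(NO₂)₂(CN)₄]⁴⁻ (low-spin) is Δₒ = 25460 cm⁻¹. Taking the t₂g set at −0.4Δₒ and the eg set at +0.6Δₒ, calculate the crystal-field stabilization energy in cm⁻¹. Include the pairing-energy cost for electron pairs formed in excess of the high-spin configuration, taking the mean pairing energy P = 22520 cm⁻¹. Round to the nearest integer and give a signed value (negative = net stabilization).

Ligand charges: 2×(-1) from NO₂⁻ and 4×(-1) from CN⁻ sum to -6; with overall charge -4, Co is +2.
Co sits in group 9; removing 2 electrons leaves Co²⁺ with 9 − 2 = 7 d electrons.
Configuration: t₂g⁶ eg¹.
The orbital stabilization is -1.8Δₒ = -1.8 × 25460 = -45828 cm⁻¹.
Pairing penalty: 3 pairs vs 2 in the high-spin reference → 1 extra × P = 22520 cm⁻¹.
Net CFSE = -45828 + 22520 = -23308 cm⁻¹.

-23308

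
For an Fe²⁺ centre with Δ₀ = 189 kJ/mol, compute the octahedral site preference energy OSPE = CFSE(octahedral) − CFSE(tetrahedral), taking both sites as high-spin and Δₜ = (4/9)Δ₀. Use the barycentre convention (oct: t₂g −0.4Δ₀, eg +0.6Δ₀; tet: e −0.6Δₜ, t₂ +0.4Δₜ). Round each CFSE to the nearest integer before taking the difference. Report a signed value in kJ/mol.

-26

Fe is in group 8, so Fe²⁺ is d⁶ (8 − 2 = 6).
Octahedral high-spin t₂g⁴ eg²: CFSE = -0.4 × 189 = -76 kJ/mol.
Tetrahedral e³ t₂³ gives -0.6Δₜ = -0.6 × (4/9) × 189 = -50 kJ/mol.
Subtracting, OSPE = -76 − (-50) = -26 kJ/mol.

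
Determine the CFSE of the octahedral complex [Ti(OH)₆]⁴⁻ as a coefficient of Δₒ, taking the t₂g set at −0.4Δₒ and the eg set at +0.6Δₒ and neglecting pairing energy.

-0.8 Δₒ

Each OH⁻ contributes -1; 6 × (-1) = -6. With overall charge -4, Ti is in the +2 oxidation state.
Ti sits in group 4; removing 2 electrons leaves Ti²⁺ with 4 − 2 = 2 d electrons.
Configuration: t₂g² eg⁰.
CFSE = 2(-0.4Δₒ) + 0(0.6Δₒ) = -0.8Δₒ + 0.0Δₒ = -0.8Δₒ.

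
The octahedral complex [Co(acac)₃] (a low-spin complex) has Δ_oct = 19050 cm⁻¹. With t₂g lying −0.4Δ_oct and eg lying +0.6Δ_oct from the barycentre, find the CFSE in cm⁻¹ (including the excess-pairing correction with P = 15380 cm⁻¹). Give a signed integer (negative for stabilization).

-14960

Each acac⁻ contributes -1; 3 × (-1) = -3. With overall charge +0, Co is in the +3 oxidation state.
Co³⁺: group 9, so d-count = 9 − 3 = 6.
Electron filling gives t₂g⁶ eg⁰.
Orbital CFSE = 6(-0.4) + 0(0.6) = -2.4Δ_oct = -2.4 × 19050 = -45720 cm⁻¹.
Pairing penalty: 3 pairs vs 1 in the high-spin reference → 2 extra × P = 30760 cm⁻¹.
Overall CFSE = -45720 + 30760 = -14960 cm⁻¹.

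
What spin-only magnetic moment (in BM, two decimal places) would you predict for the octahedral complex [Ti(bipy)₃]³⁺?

1.73 BM

bipy is neutral, so the +3 overall charge sits on Ti: oxidation state +3.
Ti sits in group 4; removing 3 electrons leaves Ti³⁺ with 4 − 3 = 1 d electrons.
Configuration: t₂g¹ eg⁰ → 1 unpaired electron.
μ(spin-only) = √[1(1+2)] = √3 ≈ 1.73 BM.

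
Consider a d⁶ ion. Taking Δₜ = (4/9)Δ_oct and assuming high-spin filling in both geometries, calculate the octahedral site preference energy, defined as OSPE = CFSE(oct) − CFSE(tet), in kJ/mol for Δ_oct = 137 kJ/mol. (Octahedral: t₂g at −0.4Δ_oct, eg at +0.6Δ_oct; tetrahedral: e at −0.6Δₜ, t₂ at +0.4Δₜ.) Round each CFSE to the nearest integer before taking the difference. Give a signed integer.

-18

Octahedral high-spin t₂g⁴ eg²: CFSE = -0.4 × 137 = -55 kJ/mol.
Tetrahedral: e³ t₂³, CFSE = 3(−0.6) + 3(+0.4) = -0.6Δₜ = -0.6 × (4/9) × 137 = -37 kJ/mol.
Subtracting, OSPE = -55 − (-37) = -18 kJ/mol.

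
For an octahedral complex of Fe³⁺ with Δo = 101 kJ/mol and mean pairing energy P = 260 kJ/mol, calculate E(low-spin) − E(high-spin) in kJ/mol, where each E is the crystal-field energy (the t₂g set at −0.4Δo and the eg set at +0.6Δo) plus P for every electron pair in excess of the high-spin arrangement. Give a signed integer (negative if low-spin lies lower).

318

Fe³⁺: group 8, so d-count = 8 − 3 = 5.
High-spin d⁵ fills as t₂g³ eg² with CFSE 3(−0.4) + 2(+0.6) = 0.0Δo = 0 kJ/mol.
For low-spin the configuration is t₂g⁵ eg⁰: orbital energy -2.0 × 101 = -202 kJ/mol, and 2 additional pairs relative to high-spin add 520 kJ/mol, giving 318 kJ/mol.
Thus E(LS) − E(HS) = 318 kJ/mol.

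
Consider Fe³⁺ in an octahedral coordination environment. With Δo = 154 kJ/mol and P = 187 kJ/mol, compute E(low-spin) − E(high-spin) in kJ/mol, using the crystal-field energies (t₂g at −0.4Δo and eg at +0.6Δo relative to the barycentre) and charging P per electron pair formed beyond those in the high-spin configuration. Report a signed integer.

66

Fe³⁺: group 8, so d-count = 8 − 3 = 5.
High-spin: t₂g³ eg², CFSE = 0.0Δo = 0 kJ/mol.
For low-spin the configuration is t₂g⁵ eg⁰: orbital energy -2.0 × 154 = -308 kJ/mol, and 2 additional pairs relative to high-spin add 374 kJ/mol, giving 66 kJ/mol.
E(LS) − E(HS) = 66 − (0) = 66 kJ/mol.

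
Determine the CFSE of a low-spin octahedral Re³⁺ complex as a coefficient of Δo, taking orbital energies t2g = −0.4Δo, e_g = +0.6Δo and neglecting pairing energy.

Re³⁺: group 7, so d-count = 7 − 3 = 4.
Configuration: t2g^4 e_g^0.
CFSE = 4(-0.4Δo) + 0(0.6Δo) = -1.6Δo + 0.0Δo = -1.6Δo.

-1.6 Δo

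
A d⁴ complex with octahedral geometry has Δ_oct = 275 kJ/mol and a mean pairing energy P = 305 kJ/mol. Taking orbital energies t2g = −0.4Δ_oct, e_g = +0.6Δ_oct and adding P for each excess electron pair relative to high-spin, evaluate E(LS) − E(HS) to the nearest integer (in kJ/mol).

30

High-spin: t2g^3 e_g^1, CFSE = -0.6Δ_oct = -165 kJ/mol.
For low-spin the configuration is t2g^4 e_g^0: orbital energy -1.6 × 275 = -440 kJ/mol, and 1 additional pair relative to high-spin adds 305 kJ/mol, giving -135 kJ/mol.
Thus E(LS) − E(HS) = 30 kJ/mol.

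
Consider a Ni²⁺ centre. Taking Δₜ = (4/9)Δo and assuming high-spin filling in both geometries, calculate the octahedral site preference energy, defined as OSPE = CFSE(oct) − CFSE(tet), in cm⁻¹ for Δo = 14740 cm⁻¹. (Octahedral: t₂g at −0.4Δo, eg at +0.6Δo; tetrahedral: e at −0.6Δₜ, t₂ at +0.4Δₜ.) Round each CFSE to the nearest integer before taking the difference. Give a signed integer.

-12447

Ni is in group 10, so Ni²⁺ is d⁸ (10 − 2 = 8).
Octahedral (high-spin): t₂g⁶ eg², CFSE = 6(−0.4) + 2(+0.6) = -1.2Δo = -1.2 × 14740 = -17688 cm⁻¹.
Tetrahedral e⁴ t₂⁴ gives -0.8Δₜ = -0.8 × (4/9) × 14740 = -5241 cm⁻¹.
OSPE = -17688 − (-5241) = -12447 cm⁻¹.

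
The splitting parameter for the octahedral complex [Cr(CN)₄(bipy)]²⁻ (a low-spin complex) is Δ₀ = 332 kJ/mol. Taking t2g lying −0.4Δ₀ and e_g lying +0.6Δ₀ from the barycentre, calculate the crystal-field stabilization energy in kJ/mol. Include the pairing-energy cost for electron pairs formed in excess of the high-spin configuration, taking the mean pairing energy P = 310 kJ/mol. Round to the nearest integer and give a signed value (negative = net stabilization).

-221

Ligand charges: 4×(-1) from CN⁻ and 1×(+0) from bipy sum to -4; with overall charge -2, Cr is +2.
Group 6 minus oxidation state +2 gives a d⁴ configuration for Cr²⁺.
Electron filling gives t2g^4 e_g^0.
The orbital stabilization is -1.6Δ₀ = -1.6 × 332 = -531 kJ/mol.
Relative to high-spin t2g^3 e_g^1 (0 paired), the low-spin configuration has 1 additional pair, contributing +1 × 310 = +310 kJ/mol.
Overall CFSE = -531 + 310 = -221 kJ/mol.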